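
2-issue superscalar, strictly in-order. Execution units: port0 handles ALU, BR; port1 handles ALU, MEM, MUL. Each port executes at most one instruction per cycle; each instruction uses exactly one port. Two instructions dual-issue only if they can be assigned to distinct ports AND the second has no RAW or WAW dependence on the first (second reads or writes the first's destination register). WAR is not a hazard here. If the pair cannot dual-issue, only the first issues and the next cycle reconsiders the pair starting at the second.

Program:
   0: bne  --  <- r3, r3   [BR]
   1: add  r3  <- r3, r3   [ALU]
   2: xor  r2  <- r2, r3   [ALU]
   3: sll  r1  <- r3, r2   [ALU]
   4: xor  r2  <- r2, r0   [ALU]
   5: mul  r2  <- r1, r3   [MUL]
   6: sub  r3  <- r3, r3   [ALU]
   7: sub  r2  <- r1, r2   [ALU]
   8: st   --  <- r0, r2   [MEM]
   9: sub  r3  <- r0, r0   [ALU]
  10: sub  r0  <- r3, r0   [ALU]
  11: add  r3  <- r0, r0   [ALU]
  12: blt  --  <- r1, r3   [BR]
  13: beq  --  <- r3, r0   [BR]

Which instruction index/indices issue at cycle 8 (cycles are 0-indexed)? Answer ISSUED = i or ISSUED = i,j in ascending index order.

t=0 i0+i1:bne add ; pair
t=1 i2:xor ; RAW r2
t=2 i3+i4:sll xor ; pair
t=3 i5+i6:mul sub ; pair
t=4 i7:sub ; RAW r2
t=5 i8+i9:st sub ; pair
t=6 i10:sub ; RAW r0
t=7 i11:add ; RAW r3
t=8 i12:blt ; no-port BR/BR
t=9 i13:beq ; tail

ISSUED = 12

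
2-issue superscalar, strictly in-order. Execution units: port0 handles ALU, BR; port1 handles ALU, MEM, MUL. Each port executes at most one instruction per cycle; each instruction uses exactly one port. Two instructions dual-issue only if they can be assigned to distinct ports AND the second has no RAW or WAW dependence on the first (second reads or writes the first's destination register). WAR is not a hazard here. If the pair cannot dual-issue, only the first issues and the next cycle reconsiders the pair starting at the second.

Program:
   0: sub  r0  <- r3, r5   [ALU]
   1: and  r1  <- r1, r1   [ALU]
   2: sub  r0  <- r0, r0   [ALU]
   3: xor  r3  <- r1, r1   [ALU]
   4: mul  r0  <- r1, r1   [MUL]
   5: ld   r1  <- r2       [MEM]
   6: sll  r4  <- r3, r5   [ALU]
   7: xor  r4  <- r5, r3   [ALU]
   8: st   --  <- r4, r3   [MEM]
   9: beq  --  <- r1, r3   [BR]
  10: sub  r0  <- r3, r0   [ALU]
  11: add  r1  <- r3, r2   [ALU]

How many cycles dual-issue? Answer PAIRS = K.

c0: i0&i1 sub and  dual
c1: i2&i3 sub xor  dual
c2: i4 mul  no-port MUL/MEM
c3: i5&i6 ld sll  dual
c4: i7 xor  RAW r4
c5: i8&i9 st beq  dual
c6: i10&i11 sub add  dual

PAIRS = 5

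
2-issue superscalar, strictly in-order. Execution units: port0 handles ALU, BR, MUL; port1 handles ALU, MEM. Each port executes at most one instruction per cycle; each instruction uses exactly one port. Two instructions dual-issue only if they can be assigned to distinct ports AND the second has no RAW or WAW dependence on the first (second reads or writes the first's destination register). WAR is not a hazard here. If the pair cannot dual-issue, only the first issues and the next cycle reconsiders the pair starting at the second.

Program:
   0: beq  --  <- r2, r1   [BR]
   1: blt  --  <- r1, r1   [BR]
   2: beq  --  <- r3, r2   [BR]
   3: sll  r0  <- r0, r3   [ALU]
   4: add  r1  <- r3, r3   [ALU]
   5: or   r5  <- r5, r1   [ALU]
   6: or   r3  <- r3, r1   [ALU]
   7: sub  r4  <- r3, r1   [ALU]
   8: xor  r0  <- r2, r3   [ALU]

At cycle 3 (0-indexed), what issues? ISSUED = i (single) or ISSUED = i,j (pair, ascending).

t=0 i0:beq ; no-port BR/BR
t=1 i1:blt ; no-port BR/BR
t=2 i2,i3:beq/sll ; pair
t=3 i4:add ; RAW r1
t=4 i5,i6:or/or ; pair
t=5 i7,i8:sub/xor ; pair

ISSUED = 4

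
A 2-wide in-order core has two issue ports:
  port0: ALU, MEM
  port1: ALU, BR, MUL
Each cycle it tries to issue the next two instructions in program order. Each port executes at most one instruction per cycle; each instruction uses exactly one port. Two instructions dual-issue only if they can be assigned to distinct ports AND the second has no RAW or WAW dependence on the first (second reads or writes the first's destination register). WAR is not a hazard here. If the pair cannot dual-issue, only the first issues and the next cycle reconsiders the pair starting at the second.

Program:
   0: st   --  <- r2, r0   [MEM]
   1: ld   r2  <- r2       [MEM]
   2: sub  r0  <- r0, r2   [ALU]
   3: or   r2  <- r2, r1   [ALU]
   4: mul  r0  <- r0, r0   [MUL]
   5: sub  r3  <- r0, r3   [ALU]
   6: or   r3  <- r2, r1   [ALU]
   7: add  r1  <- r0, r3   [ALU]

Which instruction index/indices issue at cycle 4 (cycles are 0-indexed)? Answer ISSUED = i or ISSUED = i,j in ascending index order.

ISSUED = 5

  cy0 -> i0 (st.MEM) no-port MEM/MEM
  cy1 -> i1 (ld.MEM) RAW r2
  cy2 -> i2,i3 (sub.ALU or.ALU) 2-wide
  cy3 -> i4 (mul.MUL) RAW r0
  cy4 -> i5 (sub.ALU) WAW r3
  cy5 -> i6 (or.ALU) RAW r3
  cy6 -> i7 (add.ALU) tail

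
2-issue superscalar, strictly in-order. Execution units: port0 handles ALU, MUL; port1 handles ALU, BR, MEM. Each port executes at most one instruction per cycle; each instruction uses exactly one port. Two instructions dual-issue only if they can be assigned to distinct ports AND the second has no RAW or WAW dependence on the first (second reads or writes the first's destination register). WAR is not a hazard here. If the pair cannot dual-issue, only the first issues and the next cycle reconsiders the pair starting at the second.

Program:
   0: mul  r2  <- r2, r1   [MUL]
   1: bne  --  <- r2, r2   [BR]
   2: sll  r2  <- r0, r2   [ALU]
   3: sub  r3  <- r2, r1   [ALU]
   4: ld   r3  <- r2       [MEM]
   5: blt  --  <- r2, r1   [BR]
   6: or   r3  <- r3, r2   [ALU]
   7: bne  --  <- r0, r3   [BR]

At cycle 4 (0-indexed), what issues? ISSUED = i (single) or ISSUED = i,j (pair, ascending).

ISSUED = 5,6

t=0 i0:mul ; RAW r2
t=1 i1+i2:bne/sll ; dual
t=2 i3:sub ; WAW r3
t=3 i4:ld ; no-port MEM/BR
t=4 i5+i6:blt/or ; dual
t=5 i7:bne ; tail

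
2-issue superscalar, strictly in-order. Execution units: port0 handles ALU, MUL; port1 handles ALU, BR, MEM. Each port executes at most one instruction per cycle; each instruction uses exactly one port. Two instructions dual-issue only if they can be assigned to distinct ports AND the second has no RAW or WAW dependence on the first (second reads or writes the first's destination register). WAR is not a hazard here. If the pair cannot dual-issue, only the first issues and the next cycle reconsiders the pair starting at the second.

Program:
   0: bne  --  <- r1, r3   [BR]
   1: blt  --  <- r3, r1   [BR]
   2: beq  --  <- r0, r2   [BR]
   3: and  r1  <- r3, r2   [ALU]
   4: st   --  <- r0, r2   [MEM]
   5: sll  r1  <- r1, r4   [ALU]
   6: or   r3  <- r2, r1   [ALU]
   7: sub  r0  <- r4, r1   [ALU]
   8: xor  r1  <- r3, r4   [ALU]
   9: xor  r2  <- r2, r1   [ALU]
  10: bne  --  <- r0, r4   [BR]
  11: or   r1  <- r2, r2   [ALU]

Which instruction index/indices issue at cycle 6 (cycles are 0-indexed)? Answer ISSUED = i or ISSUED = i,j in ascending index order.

ISSUED = 9,10

  cy0 -> i0 (bne.BR) no-port BR/BR
  cy1 -> i1 (blt.BR) no-port BR/BR
  cy2 -> i2,i3 (beq.BR and.ALU) 2-wide
  cy3 -> i4,i5 (st.MEM sll.ALU) 2-wide
  cy4 -> i6,i7 (or.ALU sub.ALU) 2-wide
  cy5 -> i8 (xor.ALU) RAW r1
  cy6 -> i9,i10 (xor.ALU bne.BR) 2-wide
  cy7 -> i11 (or.ALU) tail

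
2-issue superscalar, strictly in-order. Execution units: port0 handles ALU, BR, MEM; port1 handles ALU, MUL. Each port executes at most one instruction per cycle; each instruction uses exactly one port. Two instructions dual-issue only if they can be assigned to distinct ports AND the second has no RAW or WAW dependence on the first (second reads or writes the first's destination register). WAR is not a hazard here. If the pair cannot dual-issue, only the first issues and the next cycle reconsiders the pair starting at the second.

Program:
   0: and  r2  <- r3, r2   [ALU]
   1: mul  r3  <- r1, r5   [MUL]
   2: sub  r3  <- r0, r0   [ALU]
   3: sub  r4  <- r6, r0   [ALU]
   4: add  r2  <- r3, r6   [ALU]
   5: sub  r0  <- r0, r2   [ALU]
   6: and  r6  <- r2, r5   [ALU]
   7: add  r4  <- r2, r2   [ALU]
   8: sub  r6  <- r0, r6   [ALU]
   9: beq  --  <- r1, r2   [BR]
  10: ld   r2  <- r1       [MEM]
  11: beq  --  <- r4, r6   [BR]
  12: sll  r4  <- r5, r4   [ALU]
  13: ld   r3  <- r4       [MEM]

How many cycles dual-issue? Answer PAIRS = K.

PAIRS = 5

[0] i0+i1  and/mul  -- dual
[1] i2+i3  sub/sub  -- dual
[2] i4  add  -- RAW r2
[3] i5+i6  sub/and  -- dual
[4] i7+i8  add/sub  -- dual
[5] i9  beq  -- no-port BR/MEM
[6] i10  ld  -- no-port MEM/BR
[7] i11+i12  beq/sll  -- dual
[8] i13  ld  -- tail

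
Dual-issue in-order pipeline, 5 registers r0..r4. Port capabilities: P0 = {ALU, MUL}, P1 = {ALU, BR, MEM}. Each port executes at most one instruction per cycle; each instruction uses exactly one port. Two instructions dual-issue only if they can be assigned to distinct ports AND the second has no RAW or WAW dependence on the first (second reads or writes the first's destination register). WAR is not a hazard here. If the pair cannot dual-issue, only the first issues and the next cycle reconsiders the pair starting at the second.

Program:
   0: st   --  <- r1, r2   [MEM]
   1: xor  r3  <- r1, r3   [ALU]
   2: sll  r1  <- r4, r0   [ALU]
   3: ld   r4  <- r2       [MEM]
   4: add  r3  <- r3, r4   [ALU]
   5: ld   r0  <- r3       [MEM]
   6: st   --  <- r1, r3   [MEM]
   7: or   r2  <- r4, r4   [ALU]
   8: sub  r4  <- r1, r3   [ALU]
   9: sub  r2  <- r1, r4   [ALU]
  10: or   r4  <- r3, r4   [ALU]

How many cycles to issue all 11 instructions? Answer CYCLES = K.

  cy0 -> i0+i1 (st.MEM;xor.ALU) dual
  cy1 -> i2+i3 (sll.ALU;ld.MEM) dual
  cy2 -> i4 (add.ALU) RAW r3
  cy3 -> i5 (ld.MEM) no-port MEM/MEM
  cy4 -> i6+i7 (st.MEM;or.ALU) dual
  cy5 -> i8 (sub.ALU) RAW r4
  cy6 -> i9+i10 (sub.ALU;or.ALU) dual

CYCLES = 7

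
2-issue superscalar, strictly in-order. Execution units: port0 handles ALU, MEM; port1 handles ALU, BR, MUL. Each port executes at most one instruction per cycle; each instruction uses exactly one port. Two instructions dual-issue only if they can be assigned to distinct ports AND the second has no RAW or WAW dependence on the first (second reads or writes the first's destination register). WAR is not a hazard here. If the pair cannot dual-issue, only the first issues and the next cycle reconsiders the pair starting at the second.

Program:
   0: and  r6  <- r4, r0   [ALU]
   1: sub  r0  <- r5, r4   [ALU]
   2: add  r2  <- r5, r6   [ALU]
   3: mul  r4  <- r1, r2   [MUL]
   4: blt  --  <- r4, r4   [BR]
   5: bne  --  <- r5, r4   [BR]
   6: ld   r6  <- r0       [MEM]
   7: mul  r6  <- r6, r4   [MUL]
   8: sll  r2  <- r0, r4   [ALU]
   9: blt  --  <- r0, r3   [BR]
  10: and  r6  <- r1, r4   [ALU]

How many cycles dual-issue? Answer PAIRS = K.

PAIRS = 4

#0 head=0: and.ALU/sub.ALU i0,i1 2-wide
#1 head=2: add.ALU i2 RAW r2
#2 head=3: mul.MUL i3 no-port MUL/BR
#3 head=4: blt.BR i4 no-port BR/BR
#4 head=5: bne.BR/ld.MEM i5,i6 2-wide
#5 head=7: mul.MUL/sll.ALU i7,i8 2-wide
#6 head=9: blt.BR/and.ALU i9,i10 2-wide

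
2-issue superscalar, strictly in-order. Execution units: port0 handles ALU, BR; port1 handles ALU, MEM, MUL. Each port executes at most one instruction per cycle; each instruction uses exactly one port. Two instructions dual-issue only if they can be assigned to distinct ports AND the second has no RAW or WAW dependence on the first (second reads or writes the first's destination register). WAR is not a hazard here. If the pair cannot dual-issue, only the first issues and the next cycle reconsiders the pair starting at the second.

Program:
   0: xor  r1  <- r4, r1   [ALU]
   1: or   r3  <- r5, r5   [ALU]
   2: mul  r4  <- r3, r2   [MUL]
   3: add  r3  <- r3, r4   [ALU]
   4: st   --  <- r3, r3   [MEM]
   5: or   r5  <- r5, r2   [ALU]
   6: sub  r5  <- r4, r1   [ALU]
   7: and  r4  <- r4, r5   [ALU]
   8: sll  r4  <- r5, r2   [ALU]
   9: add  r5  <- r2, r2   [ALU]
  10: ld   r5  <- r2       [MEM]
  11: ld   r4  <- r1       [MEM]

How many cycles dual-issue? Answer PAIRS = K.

  cy0 -> i0,i1 (xor.ALU;or.ALU) 2-wide
  cy1 -> i2 (mul.MUL) RAW r4
  cy2 -> i3 (add.ALU) RAW r3
  cy3 -> i4,i5 (st.MEM;or.ALU) 2-wide
  cy4 -> i6 (sub.ALU) RAW r5
  cy5 -> i7 (and.ALU) WAW r4
  cy6 -> i8,i9 (sll.ALU;add.ALU) 2-wide
  cy7 -> i10 (ld.MEM) no-port MEM/MEM
  cy8 -> i11 (ld.MEM) tail

PAIRS = 3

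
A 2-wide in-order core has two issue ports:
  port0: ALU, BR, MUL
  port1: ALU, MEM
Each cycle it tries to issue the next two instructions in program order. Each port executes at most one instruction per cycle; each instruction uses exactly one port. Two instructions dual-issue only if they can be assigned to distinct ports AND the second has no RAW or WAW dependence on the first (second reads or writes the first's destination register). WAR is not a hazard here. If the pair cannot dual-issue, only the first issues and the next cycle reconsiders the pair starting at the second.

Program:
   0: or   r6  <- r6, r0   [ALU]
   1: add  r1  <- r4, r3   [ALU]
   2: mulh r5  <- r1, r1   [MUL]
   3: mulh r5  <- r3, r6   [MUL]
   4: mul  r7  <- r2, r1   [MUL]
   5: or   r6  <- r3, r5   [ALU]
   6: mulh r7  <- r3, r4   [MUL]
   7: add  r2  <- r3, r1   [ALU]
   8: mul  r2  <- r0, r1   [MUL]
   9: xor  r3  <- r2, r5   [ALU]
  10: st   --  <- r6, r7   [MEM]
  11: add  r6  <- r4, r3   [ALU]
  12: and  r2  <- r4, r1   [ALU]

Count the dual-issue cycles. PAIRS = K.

  cy0 -> i0/i1 (or/add) pair
  cy1 -> i2 (mulh) no-port MUL/MUL
  cy2 -> i3 (mulh) no-port MUL/MUL
  cy3 -> i4/i5 (mul/or) pair
  cy4 -> i6/i7 (mulh/add) pair
  cy5 -> i8 (mul) RAW r2
  cy6 -> i9/i10 (xor/st) pair
  cy7 -> i11/i12 (add/and) pair

PAIRS = 5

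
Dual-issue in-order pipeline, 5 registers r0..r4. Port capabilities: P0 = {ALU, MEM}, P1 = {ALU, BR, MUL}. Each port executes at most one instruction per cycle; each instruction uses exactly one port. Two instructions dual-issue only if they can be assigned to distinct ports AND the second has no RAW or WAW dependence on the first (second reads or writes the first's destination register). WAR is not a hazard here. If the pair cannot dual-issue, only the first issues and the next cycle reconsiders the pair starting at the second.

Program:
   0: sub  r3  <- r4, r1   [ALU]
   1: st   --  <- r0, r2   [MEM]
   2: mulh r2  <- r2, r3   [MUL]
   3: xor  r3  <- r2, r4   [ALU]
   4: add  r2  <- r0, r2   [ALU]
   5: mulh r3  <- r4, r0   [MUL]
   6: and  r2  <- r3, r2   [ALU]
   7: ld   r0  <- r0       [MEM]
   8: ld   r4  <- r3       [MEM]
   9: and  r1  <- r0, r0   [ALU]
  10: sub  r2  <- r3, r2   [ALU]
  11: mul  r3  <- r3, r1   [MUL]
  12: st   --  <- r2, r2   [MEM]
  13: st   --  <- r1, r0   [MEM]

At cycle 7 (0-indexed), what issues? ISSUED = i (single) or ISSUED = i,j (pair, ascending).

ISSUED = 12

[0] i0,i1  sub+st  -- pair
[1] i2  mulh  -- RAW r2
[2] i3,i4  xor+add  -- pair
[3] i5  mulh  -- RAW r3
[4] i6,i7  and+ld  -- pair
[5] i8,i9  ld+and  -- pair
[6] i10,i11  sub+mul  -- pair
[7] i12  st  -- no-port MEM/MEM
[8] i13  st  -- tail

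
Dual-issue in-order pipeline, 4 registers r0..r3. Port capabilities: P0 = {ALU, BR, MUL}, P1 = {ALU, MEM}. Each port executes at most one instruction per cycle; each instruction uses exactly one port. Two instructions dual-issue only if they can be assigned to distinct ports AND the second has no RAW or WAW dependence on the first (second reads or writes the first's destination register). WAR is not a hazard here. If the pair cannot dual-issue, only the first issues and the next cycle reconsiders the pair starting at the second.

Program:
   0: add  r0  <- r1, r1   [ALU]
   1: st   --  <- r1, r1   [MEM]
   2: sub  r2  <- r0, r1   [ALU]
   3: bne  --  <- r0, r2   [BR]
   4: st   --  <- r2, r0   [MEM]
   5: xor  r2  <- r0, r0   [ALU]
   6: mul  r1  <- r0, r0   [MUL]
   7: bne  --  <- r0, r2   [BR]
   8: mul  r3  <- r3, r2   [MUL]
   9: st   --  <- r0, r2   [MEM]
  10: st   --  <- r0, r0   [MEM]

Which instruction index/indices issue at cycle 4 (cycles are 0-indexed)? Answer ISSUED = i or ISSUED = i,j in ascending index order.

#0 head=0: add/st i0,i1 dual
#1 head=2: sub i2 RAW r2
#2 head=3: bne/st i3,i4 dual
#3 head=5: xor/mul i5,i6 dual
#4 head=7: bne i7 no-port BR/MUL
#5 head=8: mul/st i8,i9 dual
#6 head=10: st i10 tail

ISSUED = 7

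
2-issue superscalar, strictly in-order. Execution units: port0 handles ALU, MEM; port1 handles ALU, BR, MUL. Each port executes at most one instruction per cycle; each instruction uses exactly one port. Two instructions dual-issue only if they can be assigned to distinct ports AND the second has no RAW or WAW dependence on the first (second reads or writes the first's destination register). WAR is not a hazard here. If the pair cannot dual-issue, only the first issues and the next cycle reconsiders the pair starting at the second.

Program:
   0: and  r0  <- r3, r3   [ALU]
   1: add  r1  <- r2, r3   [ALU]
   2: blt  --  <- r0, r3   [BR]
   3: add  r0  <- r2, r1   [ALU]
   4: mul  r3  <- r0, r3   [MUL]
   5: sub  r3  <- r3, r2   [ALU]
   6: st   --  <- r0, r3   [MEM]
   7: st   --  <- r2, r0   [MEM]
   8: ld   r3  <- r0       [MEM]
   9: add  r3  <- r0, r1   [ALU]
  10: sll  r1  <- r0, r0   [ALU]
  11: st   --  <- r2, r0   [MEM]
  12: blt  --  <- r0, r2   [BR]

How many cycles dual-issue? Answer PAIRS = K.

  cy0 -> i0&i1 (and.ALU/add.ALU) pair
  cy1 -> i2&i3 (blt.BR/add.ALU) pair
  cy2 -> i4 (mul.MUL) RAW+WAW r3
  cy3 -> i5 (sub.ALU) RAW r3
  cy4 -> i6 (st.MEM) no-port MEM/MEM
  cy5 -> i7 (st.MEM) no-port MEM/MEM
  cy6 -> i8 (ld.MEM) WAW r3
  cy7 -> i9&i10 (add.ALU/sll.ALU) pair
  cy8 -> i11&i12 (st.MEM/blt.BR) pair

PAIRS = 4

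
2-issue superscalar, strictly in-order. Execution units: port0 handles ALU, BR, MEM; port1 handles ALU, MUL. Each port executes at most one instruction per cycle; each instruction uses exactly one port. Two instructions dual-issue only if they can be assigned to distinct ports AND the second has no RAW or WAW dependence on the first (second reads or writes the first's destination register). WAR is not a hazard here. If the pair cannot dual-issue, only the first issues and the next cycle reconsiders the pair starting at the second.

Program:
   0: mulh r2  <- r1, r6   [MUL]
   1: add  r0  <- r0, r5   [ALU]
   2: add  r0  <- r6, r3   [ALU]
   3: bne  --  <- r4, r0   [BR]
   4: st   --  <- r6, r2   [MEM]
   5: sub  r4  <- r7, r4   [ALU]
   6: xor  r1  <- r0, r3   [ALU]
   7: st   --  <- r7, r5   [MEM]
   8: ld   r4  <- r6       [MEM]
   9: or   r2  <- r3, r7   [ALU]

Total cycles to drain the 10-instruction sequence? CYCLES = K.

[0] i0&i1  mulh.MUL+add.ALU  -- 2-wide
[1] i2  add.ALU  -- RAW r0
[2] i3  bne.BR  -- no-port BR/MEM
[3] i4&i5  st.MEM+sub.ALU  -- 2-wide
[4] i6&i7  xor.ALU+st.MEM  -- 2-wide
[5] i8&i9  ld.MEM+or.ALU  -- 2-wide

CYCLES = 6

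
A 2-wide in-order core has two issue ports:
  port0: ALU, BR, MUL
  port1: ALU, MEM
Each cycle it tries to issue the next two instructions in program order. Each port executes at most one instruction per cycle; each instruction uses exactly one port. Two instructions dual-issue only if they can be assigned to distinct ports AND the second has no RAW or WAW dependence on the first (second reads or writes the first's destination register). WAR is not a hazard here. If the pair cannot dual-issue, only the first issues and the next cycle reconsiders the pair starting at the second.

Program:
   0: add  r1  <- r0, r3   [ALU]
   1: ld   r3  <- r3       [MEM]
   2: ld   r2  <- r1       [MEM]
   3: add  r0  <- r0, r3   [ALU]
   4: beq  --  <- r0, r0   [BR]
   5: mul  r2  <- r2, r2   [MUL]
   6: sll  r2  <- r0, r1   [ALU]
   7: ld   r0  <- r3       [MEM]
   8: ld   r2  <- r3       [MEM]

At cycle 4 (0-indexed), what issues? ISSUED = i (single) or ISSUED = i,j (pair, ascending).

[0] i0+i1  add ld  -- dual
[1] i2+i3  ld add  -- dual
[2] i4  beq  -- no-port BR/MUL
[3] i5  mul  -- WAW r2
[4] i6+i7  sll ld  -- dual
[5] i8  ld  -- tail

ISSUED = 6,7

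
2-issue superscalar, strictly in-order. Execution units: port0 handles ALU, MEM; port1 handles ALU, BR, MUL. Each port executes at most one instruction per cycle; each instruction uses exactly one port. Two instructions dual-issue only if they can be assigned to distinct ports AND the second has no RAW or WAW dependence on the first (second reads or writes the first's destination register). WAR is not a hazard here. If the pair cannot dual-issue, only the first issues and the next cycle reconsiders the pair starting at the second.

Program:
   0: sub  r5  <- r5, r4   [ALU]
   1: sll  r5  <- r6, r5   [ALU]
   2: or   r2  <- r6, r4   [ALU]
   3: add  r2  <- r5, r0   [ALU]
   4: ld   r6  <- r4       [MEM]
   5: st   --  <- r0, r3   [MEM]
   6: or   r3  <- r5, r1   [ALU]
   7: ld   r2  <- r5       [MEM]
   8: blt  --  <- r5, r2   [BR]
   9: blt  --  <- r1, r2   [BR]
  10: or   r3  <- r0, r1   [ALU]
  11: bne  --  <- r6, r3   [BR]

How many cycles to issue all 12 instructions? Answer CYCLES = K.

CYCLES = 8

c0: i0 sub  RAW+WAW r5
c1: i1/i2 sll+or  pair
c2: i3/i4 add+ld  pair
c3: i5/i6 st+or  pair
c4: i7 ld  RAW r2
c5: i8 blt  no-port BR/BR
c6: i9/i10 blt+or  pair
c7: i11 bne  tail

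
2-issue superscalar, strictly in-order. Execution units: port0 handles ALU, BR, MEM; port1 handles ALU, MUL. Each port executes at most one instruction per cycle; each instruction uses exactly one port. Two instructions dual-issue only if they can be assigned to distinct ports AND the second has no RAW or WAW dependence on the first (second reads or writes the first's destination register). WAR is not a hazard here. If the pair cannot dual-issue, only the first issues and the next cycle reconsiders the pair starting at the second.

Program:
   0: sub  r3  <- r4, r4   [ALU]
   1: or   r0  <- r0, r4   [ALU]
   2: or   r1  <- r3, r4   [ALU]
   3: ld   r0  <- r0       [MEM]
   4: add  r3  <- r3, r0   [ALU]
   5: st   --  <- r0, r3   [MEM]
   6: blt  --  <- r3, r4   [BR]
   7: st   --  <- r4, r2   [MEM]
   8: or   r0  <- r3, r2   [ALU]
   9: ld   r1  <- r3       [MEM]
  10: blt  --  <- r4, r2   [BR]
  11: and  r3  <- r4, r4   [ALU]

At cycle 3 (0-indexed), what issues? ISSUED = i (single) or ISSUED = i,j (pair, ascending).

ISSUED = 5

[0] i0,i1  sub+or  -- dual
[1] i2,i3  or+ld  -- dual
[2] i4  add  -- RAW r3
[3] i5  st  -- no-port MEM/BR
[4] i6  blt  -- no-port BR/MEM
[5] i7,i8  st+or  -- dual
[6] i9  ld  -- no-port MEM/BR
[7] i10,i11  blt+and  -- dual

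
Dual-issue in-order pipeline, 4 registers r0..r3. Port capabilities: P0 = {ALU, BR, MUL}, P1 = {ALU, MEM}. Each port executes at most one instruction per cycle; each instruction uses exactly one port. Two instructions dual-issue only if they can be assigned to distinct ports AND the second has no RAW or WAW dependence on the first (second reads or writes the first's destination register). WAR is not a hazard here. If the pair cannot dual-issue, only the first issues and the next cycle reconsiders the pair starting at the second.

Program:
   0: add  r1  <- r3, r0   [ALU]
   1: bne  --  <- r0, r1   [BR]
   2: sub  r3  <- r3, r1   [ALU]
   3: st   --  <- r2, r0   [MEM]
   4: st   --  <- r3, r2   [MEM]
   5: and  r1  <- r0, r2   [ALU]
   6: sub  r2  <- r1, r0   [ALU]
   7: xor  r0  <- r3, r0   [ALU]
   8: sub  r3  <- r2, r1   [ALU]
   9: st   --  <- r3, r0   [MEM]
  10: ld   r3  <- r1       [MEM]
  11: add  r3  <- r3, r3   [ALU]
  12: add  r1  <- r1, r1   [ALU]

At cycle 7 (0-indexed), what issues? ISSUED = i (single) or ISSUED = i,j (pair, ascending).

0. add @i0  | RAW r1
1. bne;sub @i1+i2  | dual
2. st @i3  | no-port MEM/MEM
3. st;and @i4+i5  | dual
4. sub;xor @i6+i7  | dual
5. sub @i8  | RAW r3
6. st @i9  | no-port MEM/MEM
7. ld @i10  | RAW+WAW r3
8. add;add @i11+i12  | dual

ISSUED = 10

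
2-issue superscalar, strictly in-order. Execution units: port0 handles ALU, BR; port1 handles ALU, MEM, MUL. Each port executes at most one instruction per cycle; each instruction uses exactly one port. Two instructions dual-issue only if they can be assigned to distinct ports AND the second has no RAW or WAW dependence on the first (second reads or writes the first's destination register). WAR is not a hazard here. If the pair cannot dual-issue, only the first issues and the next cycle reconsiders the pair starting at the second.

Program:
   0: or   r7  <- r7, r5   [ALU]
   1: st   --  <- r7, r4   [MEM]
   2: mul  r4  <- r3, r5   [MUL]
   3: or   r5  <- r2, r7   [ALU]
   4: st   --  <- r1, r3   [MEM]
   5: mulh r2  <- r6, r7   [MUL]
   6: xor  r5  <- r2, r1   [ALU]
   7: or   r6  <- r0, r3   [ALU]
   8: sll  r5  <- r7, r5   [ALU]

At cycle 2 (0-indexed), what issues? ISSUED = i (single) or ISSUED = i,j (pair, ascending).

t=0 i0:or ; RAW r7
t=1 i1:st ; no-port MEM/MUL
t=2 i2&i3:mul/or ; 2-wide
t=3 i4:st ; no-port MEM/MUL
t=4 i5:mulh ; RAW r2
t=5 i6&i7:xor/or ; 2-wide
t=6 i8:sll ; tail

ISSUED = 2,3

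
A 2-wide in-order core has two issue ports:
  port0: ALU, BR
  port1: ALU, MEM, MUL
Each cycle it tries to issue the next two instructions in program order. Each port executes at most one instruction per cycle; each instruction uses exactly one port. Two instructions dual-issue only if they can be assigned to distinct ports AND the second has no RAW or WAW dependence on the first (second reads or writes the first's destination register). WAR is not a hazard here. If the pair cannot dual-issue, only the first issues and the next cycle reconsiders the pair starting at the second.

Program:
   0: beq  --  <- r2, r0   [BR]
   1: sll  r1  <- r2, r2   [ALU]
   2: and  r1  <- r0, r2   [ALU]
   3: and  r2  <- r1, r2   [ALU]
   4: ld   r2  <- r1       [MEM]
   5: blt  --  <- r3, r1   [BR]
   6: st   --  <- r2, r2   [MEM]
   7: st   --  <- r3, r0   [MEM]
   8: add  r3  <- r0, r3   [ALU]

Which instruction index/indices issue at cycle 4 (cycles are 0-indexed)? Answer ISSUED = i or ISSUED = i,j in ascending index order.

[0] i0/i1  beq.BR;sll.ALU  -- dual
[1] i2  and.ALU  -- RAW r1
[2] i3  and.ALU  -- WAW r2
[3] i4/i5  ld.MEM;blt.BR  -- dual
[4] i6  st.MEM  -- no-port MEM/MEM
[5] i7/i8  st.MEM;add.ALU  -- dual

ISSUED = 6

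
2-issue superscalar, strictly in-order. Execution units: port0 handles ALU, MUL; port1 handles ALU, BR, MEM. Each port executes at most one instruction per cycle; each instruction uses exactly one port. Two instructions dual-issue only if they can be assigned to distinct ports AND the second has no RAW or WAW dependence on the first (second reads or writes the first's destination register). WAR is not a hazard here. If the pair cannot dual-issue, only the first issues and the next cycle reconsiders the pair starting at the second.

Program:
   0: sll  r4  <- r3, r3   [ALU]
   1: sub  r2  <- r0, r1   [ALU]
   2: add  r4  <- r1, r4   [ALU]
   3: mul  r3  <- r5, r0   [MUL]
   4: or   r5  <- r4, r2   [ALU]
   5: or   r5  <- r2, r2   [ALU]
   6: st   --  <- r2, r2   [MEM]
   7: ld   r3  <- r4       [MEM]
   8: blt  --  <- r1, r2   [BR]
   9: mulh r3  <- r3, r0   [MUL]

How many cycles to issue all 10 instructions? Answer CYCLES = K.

CYCLES = 6

t=0 i0/i1:sll;sub ; pair
t=1 i2/i3:add;mul ; pair
t=2 i4:or ; WAW r5
t=3 i5/i6:or;st ; pair
t=4 i7:ld ; no-port MEM/BR
t=5 i8/i9:blt;mulh ; pair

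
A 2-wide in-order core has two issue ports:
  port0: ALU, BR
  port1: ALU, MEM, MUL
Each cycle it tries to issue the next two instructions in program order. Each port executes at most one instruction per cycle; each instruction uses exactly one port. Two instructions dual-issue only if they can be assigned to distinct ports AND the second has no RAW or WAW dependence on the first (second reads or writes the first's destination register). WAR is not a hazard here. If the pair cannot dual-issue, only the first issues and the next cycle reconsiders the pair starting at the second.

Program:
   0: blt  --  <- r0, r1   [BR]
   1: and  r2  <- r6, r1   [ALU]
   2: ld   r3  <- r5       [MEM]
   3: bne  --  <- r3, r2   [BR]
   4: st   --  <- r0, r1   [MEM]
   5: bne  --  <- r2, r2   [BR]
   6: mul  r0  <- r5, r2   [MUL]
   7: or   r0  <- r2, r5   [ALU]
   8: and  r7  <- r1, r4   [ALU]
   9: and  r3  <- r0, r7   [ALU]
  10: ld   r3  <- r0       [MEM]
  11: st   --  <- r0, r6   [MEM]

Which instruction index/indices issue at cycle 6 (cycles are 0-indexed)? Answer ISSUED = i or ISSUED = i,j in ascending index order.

ISSUED = 10

  cy0 -> i0/i1 (blt/and) dual
  cy1 -> i2 (ld) RAW r3
  cy2 -> i3/i4 (bne/st) dual
  cy3 -> i5/i6 (bne/mul) dual
  cy4 -> i7/i8 (or/and) dual
  cy5 -> i9 (and) WAW r3
  cy6 -> i10 (ld) no-port MEM/MEM
  cy7 -> i11 (st) tail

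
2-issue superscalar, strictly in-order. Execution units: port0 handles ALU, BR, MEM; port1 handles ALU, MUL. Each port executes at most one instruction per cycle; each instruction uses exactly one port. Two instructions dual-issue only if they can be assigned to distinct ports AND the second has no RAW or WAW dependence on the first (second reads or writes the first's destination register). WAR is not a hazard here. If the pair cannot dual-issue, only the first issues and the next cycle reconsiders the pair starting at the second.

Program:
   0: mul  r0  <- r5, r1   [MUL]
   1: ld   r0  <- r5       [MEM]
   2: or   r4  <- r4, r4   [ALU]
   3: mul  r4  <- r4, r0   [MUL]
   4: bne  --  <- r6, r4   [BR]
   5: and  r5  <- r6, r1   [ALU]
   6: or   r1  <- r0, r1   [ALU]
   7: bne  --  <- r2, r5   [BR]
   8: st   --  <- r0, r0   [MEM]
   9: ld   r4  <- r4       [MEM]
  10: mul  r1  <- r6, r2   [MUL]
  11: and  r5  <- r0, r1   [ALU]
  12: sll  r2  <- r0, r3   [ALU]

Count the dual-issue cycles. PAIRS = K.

PAIRS = 5

#0 head=0: mul.MUL i0 WAW r0
#1 head=1: ld.MEM/or.ALU i1&i2 dual
#2 head=3: mul.MUL i3 RAW r4
#3 head=4: bne.BR/and.ALU i4&i5 dual
#4 head=6: or.ALU/bne.BR i6&i7 dual
#5 head=8: st.MEM i8 no-port MEM/MEM
#6 head=9: ld.MEM/mul.MUL i9&i10 dual
#7 head=11: and.ALU/sll.ALU i11&i12 dual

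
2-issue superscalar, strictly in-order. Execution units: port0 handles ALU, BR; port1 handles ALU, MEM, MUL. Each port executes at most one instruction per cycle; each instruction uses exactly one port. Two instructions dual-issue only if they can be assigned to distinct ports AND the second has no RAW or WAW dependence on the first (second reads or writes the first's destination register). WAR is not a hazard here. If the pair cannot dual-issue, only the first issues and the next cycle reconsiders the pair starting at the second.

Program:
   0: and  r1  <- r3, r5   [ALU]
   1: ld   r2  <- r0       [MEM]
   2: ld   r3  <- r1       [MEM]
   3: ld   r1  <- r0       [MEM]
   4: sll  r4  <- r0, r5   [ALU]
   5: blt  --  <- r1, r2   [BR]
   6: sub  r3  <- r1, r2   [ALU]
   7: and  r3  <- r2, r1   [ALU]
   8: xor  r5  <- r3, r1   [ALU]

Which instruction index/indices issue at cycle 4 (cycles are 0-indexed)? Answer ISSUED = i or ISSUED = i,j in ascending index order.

#0 head=0: and.ALU/ld.MEM i0/i1 2-wide
#1 head=2: ld.MEM i2 no-port MEM/MEM
#2 head=3: ld.MEM/sll.ALU i3/i4 2-wide
#3 head=5: blt.BR/sub.ALU i5/i6 2-wide
#4 head=7: and.ALU i7 RAW r3
#5 head=8: xor.ALU i8 tail

ISSUED = 7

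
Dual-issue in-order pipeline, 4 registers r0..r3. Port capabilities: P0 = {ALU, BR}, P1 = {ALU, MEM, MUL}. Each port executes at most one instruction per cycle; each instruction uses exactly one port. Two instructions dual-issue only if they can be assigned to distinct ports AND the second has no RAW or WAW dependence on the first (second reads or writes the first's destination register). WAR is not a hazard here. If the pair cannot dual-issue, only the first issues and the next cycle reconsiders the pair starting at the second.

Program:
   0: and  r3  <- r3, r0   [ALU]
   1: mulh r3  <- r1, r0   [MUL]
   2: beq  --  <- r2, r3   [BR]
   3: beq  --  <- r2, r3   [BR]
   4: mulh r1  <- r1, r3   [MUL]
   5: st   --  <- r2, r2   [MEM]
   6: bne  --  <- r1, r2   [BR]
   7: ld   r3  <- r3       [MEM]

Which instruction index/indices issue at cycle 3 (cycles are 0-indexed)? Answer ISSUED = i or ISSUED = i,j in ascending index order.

ISSUED = 3,4

#0 head=0: and i0 WAW r3
#1 head=1: mulh i1 RAW r3
#2 head=2: beq i2 no-port BR/BR
#3 head=3: beq;mulh i3,i4 2-wide
#4 head=5: st;bne i5,i6 2-wide
#5 head=7: ld i7 tail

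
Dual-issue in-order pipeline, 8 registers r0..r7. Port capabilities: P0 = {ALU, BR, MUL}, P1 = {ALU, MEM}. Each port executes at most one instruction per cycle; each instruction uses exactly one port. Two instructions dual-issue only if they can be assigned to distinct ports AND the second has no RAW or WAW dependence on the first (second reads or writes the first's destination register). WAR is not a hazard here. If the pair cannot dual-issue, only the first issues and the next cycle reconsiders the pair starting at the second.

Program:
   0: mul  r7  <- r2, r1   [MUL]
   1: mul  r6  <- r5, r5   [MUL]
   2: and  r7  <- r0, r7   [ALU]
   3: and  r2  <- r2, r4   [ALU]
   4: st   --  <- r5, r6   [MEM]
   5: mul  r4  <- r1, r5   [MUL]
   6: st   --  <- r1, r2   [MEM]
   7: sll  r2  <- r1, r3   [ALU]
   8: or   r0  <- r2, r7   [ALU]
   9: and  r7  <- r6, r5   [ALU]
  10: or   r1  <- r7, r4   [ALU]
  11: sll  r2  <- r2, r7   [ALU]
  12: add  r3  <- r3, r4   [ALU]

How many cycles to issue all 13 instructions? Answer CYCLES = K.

0. mul @i0  | no-port MUL/MUL
1. mul+and @i1,i2  | dual
2. and+st @i3,i4  | dual
3. mul+st @i5,i6  | dual
4. sll @i7  | RAW r2
5. or+and @i8,i9  | dual
6. or+sll @i10,i11  | dual
7. add @i12  | tail

CYCLES = 8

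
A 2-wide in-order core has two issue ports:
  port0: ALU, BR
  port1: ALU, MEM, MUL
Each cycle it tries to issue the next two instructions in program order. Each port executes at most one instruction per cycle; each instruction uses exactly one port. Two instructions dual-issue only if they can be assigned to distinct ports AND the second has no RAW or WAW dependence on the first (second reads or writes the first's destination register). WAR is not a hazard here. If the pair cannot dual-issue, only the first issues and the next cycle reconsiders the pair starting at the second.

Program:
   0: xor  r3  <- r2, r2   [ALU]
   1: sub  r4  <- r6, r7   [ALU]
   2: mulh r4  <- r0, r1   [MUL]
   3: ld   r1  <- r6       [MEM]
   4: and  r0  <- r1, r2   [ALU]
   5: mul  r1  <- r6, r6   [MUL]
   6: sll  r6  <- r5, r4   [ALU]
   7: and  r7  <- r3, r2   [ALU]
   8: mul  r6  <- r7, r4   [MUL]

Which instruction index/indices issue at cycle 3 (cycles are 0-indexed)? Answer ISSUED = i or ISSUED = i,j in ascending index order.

ISSUED = 4,5

#0 head=0: xor.ALU/sub.ALU i0/i1 dual
#1 head=2: mulh.MUL i2 no-port MUL/MEM
#2 head=3: ld.MEM i3 RAW r1
#3 head=4: and.ALU/mul.MUL i4/i5 dual
#4 head=6: sll.ALU/and.ALU i6/i7 dual
#5 head=8: mul.MUL i8 tail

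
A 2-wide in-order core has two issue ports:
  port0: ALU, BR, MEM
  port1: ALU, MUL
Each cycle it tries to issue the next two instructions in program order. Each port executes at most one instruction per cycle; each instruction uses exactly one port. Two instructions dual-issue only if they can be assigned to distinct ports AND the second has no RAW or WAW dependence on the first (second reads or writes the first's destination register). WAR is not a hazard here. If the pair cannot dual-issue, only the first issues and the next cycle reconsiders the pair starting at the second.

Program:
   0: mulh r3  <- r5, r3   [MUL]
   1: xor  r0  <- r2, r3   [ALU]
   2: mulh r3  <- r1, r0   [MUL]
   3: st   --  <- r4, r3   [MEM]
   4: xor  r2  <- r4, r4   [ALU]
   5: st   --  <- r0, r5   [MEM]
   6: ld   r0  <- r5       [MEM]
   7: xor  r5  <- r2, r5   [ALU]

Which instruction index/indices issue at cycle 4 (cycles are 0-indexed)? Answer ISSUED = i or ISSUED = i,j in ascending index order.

t=0 i0:mulh.MUL ; RAW r3
t=1 i1:xor.ALU ; RAW r0
t=2 i2:mulh.MUL ; RAW r3
t=3 i3,i4:st.MEM+xor.ALU ; 2-wide
t=4 i5:st.MEM ; no-port MEM/MEM
t=5 i6,i7:ld.MEM+xor.ALU ; 2-wide

ISSUED = 5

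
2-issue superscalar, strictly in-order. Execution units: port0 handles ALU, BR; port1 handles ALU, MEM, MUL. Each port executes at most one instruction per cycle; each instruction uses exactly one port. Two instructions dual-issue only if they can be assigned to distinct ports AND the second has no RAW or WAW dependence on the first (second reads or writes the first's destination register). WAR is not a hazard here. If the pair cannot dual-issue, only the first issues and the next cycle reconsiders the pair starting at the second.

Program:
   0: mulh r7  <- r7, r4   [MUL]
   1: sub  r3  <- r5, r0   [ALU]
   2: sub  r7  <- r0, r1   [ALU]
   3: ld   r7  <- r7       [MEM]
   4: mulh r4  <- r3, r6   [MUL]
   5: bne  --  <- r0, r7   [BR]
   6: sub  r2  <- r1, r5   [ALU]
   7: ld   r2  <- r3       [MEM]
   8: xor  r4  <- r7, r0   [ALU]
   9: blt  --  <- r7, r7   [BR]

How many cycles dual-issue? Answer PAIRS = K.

[0] i0+i1  mulh+sub  -- dual
[1] i2  sub  -- RAW+WAW r7
[2] i3  ld  -- no-port MEM/MUL
[3] i4+i5  mulh+bne  -- dual
[4] i6  sub  -- WAW r2
[5] i7+i8  ld+xor  -- dual
[6] i9  blt  -- tail

PAIRS = 3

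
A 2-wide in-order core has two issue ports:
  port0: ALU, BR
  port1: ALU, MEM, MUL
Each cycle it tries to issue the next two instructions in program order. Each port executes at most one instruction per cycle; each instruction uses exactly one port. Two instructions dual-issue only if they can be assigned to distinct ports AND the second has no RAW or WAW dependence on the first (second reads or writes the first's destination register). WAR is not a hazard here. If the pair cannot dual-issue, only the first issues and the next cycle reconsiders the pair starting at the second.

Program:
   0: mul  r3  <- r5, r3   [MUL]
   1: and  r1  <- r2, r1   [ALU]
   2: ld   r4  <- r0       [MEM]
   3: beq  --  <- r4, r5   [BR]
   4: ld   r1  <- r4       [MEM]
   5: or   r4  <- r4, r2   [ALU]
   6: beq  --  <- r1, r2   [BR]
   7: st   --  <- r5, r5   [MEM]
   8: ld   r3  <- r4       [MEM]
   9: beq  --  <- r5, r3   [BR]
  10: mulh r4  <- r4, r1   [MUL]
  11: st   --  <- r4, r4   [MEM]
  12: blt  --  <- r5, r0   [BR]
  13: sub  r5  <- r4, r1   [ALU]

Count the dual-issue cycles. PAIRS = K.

c0: i0/i1 mul.MUL+and.ALU  pair
c1: i2 ld.MEM  RAW r4
c2: i3/i4 beq.BR+ld.MEM  pair
c3: i5/i6 or.ALU+beq.BR  pair
c4: i7 st.MEM  no-port MEM/MEM
c5: i8 ld.MEM  RAW r3
c6: i9/i10 beq.BR+mulh.MUL  pair
c7: i11/i12 st.MEM+blt.BR  pair
c8: i13 sub.ALU  tail

PAIRS = 5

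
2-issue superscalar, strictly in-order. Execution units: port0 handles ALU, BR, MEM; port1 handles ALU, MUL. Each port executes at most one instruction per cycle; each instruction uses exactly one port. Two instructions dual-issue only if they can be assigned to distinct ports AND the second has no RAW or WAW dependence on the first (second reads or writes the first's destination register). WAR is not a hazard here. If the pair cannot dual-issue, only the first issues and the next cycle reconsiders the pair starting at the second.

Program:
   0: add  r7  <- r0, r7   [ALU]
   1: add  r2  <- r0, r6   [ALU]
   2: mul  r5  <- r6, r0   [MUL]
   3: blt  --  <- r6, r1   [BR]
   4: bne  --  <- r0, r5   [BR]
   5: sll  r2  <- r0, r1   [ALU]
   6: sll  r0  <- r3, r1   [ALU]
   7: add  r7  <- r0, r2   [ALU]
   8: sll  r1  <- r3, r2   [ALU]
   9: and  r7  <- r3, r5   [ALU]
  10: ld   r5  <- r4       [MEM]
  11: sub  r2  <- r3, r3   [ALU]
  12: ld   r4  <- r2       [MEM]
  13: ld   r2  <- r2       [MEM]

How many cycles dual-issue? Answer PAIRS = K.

c0: i0,i1 add add  2-wide
c1: i2,i3 mul blt  2-wide
c2: i4,i5 bne sll  2-wide
c3: i6 sll  RAW r0
c4: i7,i8 add sll  2-wide
c5: i9,i10 and ld  2-wide
c6: i11 sub  RAW r2
c7: i12 ld  no-port MEM/MEM
c8: i13 ld  tail

PAIRS = 5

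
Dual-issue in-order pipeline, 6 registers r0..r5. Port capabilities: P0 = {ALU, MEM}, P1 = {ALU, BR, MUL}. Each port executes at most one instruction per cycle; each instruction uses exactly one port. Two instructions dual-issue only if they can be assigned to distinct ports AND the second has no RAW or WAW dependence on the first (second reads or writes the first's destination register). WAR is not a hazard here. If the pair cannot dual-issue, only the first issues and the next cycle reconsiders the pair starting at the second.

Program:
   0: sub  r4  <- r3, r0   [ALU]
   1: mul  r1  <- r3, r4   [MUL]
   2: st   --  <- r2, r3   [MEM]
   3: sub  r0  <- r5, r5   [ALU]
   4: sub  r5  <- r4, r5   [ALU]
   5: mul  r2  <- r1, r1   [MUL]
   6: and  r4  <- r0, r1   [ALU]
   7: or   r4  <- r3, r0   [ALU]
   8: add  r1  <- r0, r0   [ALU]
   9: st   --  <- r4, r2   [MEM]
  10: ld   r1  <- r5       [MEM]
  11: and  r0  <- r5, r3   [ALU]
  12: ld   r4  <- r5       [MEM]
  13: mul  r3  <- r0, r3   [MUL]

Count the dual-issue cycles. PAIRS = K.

#0 head=0: sub i0 RAW r4
#1 head=1: mul;st i1&i2 pair
#2 head=3: sub;sub i3&i4 pair
#3 head=5: mul;and i5&i6 pair
#4 head=7: or;add i7&i8 pair
#5 head=9: st i9 no-port MEM/MEM
#6 head=10: ld;and i10&i11 pair
#7 head=12: ld;mul i12&i13 pair

PAIRS = 6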